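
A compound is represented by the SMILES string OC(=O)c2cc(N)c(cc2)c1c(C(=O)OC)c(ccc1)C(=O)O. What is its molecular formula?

C16H13NO6

Walk through each heavy atom and fill implicit hydrogens from standard valence (C 4, N 3, O 2, S 2, halogen 1); for lowercase aromatic atoms, an aromatic c carries 1 H when it has two neighbours and 0 H with three, and aromatic n carries 0 H:
  atom 1: O, bond orders sum to 1 (valence 2) → 1 H
  atom 2: C, bond orders sum to 4 (valence 4) → 0 H
  atom 3: O, bond orders sum to 2 (valence 2) → 0 H
  atom 4: aromatic c, 3 neighbours → 0 H
  atom 5: aromatic c, 2 neighbours → 1 H
  atom 6: aromatic c, 3 neighbours → 0 H
  atom 7: N, bond orders sum to 1 (valence 3) → 2 H
  atom 8: aromatic c, 3 neighbours → 0 H
  atom 9: aromatic c, 2 neighbours → 1 H
  atom 10: aromatic c, 2 neighbours → 1 H
  atom 11: aromatic c, 3 neighbours → 0 H
  atom 12: aromatic c, 3 neighbours → 0 H
  atom 13: C, bond orders sum to 4 (valence 4) → 0 H
  atom 14: O, bond orders sum to 2 (valence 2) → 0 H
  atom 15: O, bond orders sum to 2 (valence 2) → 0 H
  atom 16: C, bond orders sum to 1 (valence 4) → 3 H
  atom 17: aromatic c, 3 neighbours → 0 H
  atom 18: aromatic c, 2 neighbours → 1 H
  atom 19: aromatic c, 2 neighbours → 1 H
  atom 20: aromatic c, 2 neighbours → 1 H
  atom 21: C, bond orders sum to 4 (valence 4) → 0 H
  atom 22: O, bond orders sum to 2 (valence 2) → 0 H
  atom 23: O, bond orders sum to 1 (valence 2) → 1 H
Totals → C:16, H:13, N:1, O:6.
In Hill order: C16H13NO6.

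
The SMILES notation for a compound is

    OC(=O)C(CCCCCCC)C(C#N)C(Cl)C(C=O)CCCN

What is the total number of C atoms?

17

Count every carbon token in the SMILES (each C, including those in ring-closure positions and inside branches).
Carbon count: 17.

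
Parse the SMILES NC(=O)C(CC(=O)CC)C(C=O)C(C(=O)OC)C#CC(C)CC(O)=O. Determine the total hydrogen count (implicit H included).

Walk through each heavy atom and fill implicit hydrogens from standard valence (C 4, N 3, O 2, S 2, halogen 1):
  atom 1: N, bond orders sum to 1 (valence 3) → 2 H
  atom 2: C, bond orders sum to 4 (valence 4) → 0 H
  atom 3: O, bond orders sum to 2 (valence 2) → 0 H
  atom 4: C, bond orders sum to 3 (valence 4) → 1 H
  atom 5: C, bond orders sum to 2 (valence 4) → 2 H
  atom 6: C, bond orders sum to 4 (valence 4) → 0 H
  atom 7: O, bond orders sum to 2 (valence 2) → 0 H
  atom 8: C, bond orders sum to 2 (valence 4) → 2 H
  atom 9: C, bond orders sum to 1 (valence 4) → 3 H
  atom 10: C, bond orders sum to 3 (valence 4) → 1 H
  atom 11: C, bond orders sum to 3 (valence 4) → 1 H
  atom 12: O, bond orders sum to 2 (valence 2) → 0 H
  atom 13: C, bond orders sum to 3 (valence 4) → 1 H
  atom 14: C, bond orders sum to 4 (valence 4) → 0 H
  atom 15: O, bond orders sum to 2 (valence 2) → 0 H
  atom 16: O, bond orders sum to 2 (valence 2) → 0 H
  atom 17: C, bond orders sum to 1 (valence 4) → 3 H
  atom 18: C, bond orders sum to 4 (valence 4) → 0 H
  atom 19: C, bond orders sum to 4 (valence 4) → 0 H
  atom 20: C, bond orders sum to 3 (valence 4) → 1 H
  atom 21: C, bond orders sum to 1 (valence 4) → 3 H
  atom 22: C, bond orders sum to 2 (valence 4) → 2 H
  atom 23: C, bond orders sum to 4 (valence 4) → 0 H
  atom 24: O, bond orders sum to 1 (valence 2) → 1 H
  atom 25: O, bond orders sum to 2 (valence 2) → 0 H
Total hydrogens: 23.

23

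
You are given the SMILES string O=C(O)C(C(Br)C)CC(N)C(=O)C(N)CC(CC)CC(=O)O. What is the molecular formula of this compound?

Walk through each heavy atom and fill implicit hydrogens from standard valence (C 4, N 3, O 2, S 2, halogen 1):
  atom 1: O, bond orders sum to 2 (valence 2) → 0 H
  atom 2: C, bond orders sum to 4 (valence 4) → 0 H
  atom 3: O, bond orders sum to 1 (valence 2) → 1 H
  atom 4: C, bond orders sum to 3 (valence 4) → 1 H
  atom 5: C, bond orders sum to 3 (valence 4) → 1 H
  atom 6: Br (halogen, monovalent) → 0 H
  atom 7: C, bond orders sum to 1 (valence 4) → 3 H
  atom 8: C, bond orders sum to 2 (valence 4) → 2 H
  atom 9: C, bond orders sum to 3 (valence 4) → 1 H
  atom 10: N, bond orders sum to 1 (valence 3) → 2 H
  atom 11: C, bond orders sum to 4 (valence 4) → 0 H
  atom 12: O, bond orders sum to 2 (valence 2) → 0 H
  atom 13: C, bond orders sum to 3 (valence 4) → 1 H
  atom 14: N, bond orders sum to 1 (valence 3) → 2 H
  atom 15: C, bond orders sum to 2 (valence 4) → 2 H
  atom 16: C, bond orders sum to 3 (valence 4) → 1 H
  atom 17: C, bond orders sum to 2 (valence 4) → 2 H
  atom 18: C, bond orders sum to 1 (valence 4) → 3 H
  atom 19: C, bond orders sum to 2 (valence 4) → 2 H
  atom 20: C, bond orders sum to 4 (valence 4) → 0 H
  atom 21: O, bond orders sum to 2 (valence 2) → 0 H
  atom 22: O, bond orders sum to 1 (valence 2) → 1 H
Totals → C:14, H:25, Br:1, N:2, O:5.
In Hill order: C14H25BrN2O5.

C14H25BrN2O5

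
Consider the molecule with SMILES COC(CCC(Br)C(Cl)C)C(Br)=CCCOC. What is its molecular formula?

Walk through each heavy atom and fill implicit hydrogens from standard valence (C 4, N 3, O 2, S 2, halogen 1):
  atom 1: C, bond orders sum to 1 (valence 4) → 3 H
  atom 2: O, bond orders sum to 2 (valence 2) → 0 H
  atom 3: C, bond orders sum to 3 (valence 4) → 1 H
  atom 4: C, bond orders sum to 2 (valence 4) → 2 H
  atom 5: C, bond orders sum to 2 (valence 4) → 2 H
  atom 6: C, bond orders sum to 3 (valence 4) → 1 H
  atom 7: Br (halogen, monovalent) → 0 H
  atom 8: C, bond orders sum to 3 (valence 4) → 1 H
  atom 9: Cl (halogen, monovalent) → 0 H
  atom 10: C, bond orders sum to 1 (valence 4) → 3 H
  atom 11: C, bond orders sum to 4 (valence 4) → 0 H
  atom 12: Br (halogen, monovalent) → 0 H
  atom 13: C, bond orders sum to 3 (valence 4) → 1 H
  atom 14: C, bond orders sum to 2 (valence 4) → 2 H
  atom 15: C, bond orders sum to 2 (valence 4) → 2 H
  atom 16: O, bond orders sum to 2 (valence 2) → 0 H
  atom 17: C, bond orders sum to 1 (valence 4) → 3 H
Totals → C:12, H:21, Br:2, Cl:1, O:2.
In Hill order: C12H21Br2ClO2.

C12H21Br2ClO2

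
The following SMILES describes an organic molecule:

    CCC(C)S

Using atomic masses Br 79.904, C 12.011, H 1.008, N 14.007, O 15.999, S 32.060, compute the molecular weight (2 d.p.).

90.18 g/mol

First, the molecular formula is C4H10S (counting implicit H from valence).
  C: 4 × 12.011 = 48.044
  H: 10 × 1.008 = 10.080
  S: 1 × 32.060 = 32.060
Sum: 4×12.011 + 10×1.008 + 1×32.060 = 90.184 → 90.18 g/mol.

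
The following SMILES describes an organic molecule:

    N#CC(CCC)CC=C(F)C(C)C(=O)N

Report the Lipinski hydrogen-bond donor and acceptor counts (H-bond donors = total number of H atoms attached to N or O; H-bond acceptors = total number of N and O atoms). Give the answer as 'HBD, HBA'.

Donors: find every N or O and count the H atoms it carries.
  atom 1 (N): bond orders sum to 3 → 0 H
  atom 14 (O): bond orders sum to 2 → 0 H
  atom 15 (N): bond orders sum to 1 → 2 H
Lipinski HBD = 2.
Acceptors: N atoms = 2, O atoms = 1 → HBA = 3.

2, 3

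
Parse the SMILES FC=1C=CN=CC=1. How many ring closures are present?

1

In SMILES, each pair of matching ring-closure digits denotes one ring-closing bond; the number of such bonds equals the number of independent rings.
Ring-closure bonds here: 1.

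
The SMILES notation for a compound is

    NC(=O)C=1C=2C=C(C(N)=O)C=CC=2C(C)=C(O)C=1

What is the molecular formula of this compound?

Walk through each heavy atom and fill implicit hydrogens from standard valence (C 4, N 3, O 2, S 2, halogen 1):
  atom 1: N, bond orders sum to 1 (valence 3) → 2 H
  atom 2: C, bond orders sum to 4 (valence 4) → 0 H
  atom 3: O, bond orders sum to 2 (valence 2) → 0 H
  atom 4: C, bond orders sum to 4 (valence 4) → 0 H
  atom 5: C, bond orders sum to 4 (valence 4) → 0 H
  atom 6: C, bond orders sum to 3 (valence 4) → 1 H
  atom 7: C, bond orders sum to 4 (valence 4) → 0 H
  atom 8: C, bond orders sum to 4 (valence 4) → 0 H
  atom 9: N, bond orders sum to 1 (valence 3) → 2 H
  atom 10: O, bond orders sum to 2 (valence 2) → 0 H
  atom 11: C, bond orders sum to 3 (valence 4) → 1 H
  atom 12: C, bond orders sum to 3 (valence 4) → 1 H
  atom 13: C, bond orders sum to 4 (valence 4) → 0 H
  atom 14: C, bond orders sum to 4 (valence 4) → 0 H
  atom 15: C, bond orders sum to 1 (valence 4) → 3 H
  atom 16: C, bond orders sum to 4 (valence 4) → 0 H
  atom 17: O, bond orders sum to 1 (valence 2) → 1 H
  atom 18: C, bond orders sum to 3 (valence 4) → 1 H
Totals → C:13, H:12, N:2, O:3.

C13H12N2O3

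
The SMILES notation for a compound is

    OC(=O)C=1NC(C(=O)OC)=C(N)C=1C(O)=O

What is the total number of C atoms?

8

Count every carbon token in the SMILES (each C, including those in ring-closure positions and inside branches).
Carbon count: 8.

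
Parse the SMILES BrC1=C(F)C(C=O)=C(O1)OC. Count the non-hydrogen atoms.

Every atom symbol written in the SMILES (organic subset) is one heavy atom; implicit H are not written.
Heavy atoms by element → Br:1, C:6, F:1, O:3.
Total: 11.

11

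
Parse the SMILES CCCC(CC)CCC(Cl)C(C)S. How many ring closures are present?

In SMILES, each pair of matching ring-closure digits denotes one ring-closing bond; the number of such bonds equals the number of independent rings.
Ring-closure bonds here: 0.

0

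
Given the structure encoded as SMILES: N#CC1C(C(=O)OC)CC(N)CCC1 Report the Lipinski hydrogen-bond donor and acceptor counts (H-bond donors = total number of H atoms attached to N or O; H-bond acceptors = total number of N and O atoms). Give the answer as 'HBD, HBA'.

2, 4

Donors: find every N or O and count the H atoms it carries.
  atom 1 (N): bond orders sum to 3 → 0 H
  atom 6 (O): bond orders sum to 2 → 0 H
  atom 7 (O): bond orders sum to 2 → 0 H
  atom 11 (N): bond orders sum to 1 → 2 H
Lipinski HBD = 2.
Acceptors: N atoms = 2, O atoms = 2 → HBA = 4.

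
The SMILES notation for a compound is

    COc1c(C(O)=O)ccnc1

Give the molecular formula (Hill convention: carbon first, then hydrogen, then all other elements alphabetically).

Walk through each heavy atom and fill implicit hydrogens from standard valence (C 4, N 3, O 2, S 2, halogen 1); for lowercase aromatic atoms, an aromatic c carries 1 H when it has two neighbours and 0 H with three, and aromatic n carries 0 H:
  atom 1: C, bond orders sum to 1 (valence 4) → 3 H
  atom 2: O, bond orders sum to 2 (valence 2) → 0 H
  atom 3: aromatic c, 3 neighbours → 0 H
  atom 4: aromatic c, 3 neighbours → 0 H
  atom 5: C, bond orders sum to 4 (valence 4) → 0 H
  atom 6: O, bond orders sum to 1 (valence 2) → 1 H
  atom 7: O, bond orders sum to 2 (valence 2) → 0 H
  atom 8: aromatic c, 2 neighbours → 1 H
  atom 9: aromatic c, 2 neighbours → 1 H
  atom 10: aromatic n, 2 neighbours → 0 H
  atom 11: aromatic c, 2 neighbours → 1 H
Totals → C:7, H:7, N:1, O:3.
In Hill order: C7H7NO3.

C7H7NO3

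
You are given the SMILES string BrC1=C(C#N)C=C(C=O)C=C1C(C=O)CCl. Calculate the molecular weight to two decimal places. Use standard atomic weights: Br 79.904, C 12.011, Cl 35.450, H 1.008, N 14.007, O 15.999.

300.54 g/mol

First, the molecular formula is C11H7BrClNO2 (counting implicit H from valence).
  Br: 1 × 79.904 = 79.904
  C: 11 × 12.011 = 132.121
  Cl: 1 × 35.450 = 35.450
  H: 7 × 1.008 = 7.056
  N: 1 × 14.007 = 14.007
  O: 2 × 15.999 = 31.998
Sum: 1×79.904 + 11×12.011 + 1×35.450 + 7×1.008 + 1×14.007 + 2×15.999 = 300.536 → 300.54 g/mol.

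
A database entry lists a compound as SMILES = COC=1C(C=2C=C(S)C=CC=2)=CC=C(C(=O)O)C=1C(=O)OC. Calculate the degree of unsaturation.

Degree of unsaturation = (number of rings) + (number of π bonds).
Ring closures in the SMILES: 2.
π bonds: 8 double bonds (each 1 DoU) → 8 DoU from unsaturation.
Total DoU = 2 + 8 = 10.

10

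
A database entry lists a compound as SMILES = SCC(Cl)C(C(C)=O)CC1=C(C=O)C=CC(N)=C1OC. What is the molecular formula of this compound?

Walk through each heavy atom and fill implicit hydrogens from standard valence (C 4, N 3, O 2, S 2, halogen 1):
  atom 1: S, bond orders sum to 1 (valence 2) → 1 H
  atom 2: C, bond orders sum to 2 (valence 4) → 2 H
  atom 3: C, bond orders sum to 3 (valence 4) → 1 H
  atom 4: Cl (halogen, monovalent) → 0 H
  atom 5: C, bond orders sum to 3 (valence 4) → 1 H
  atom 6: C, bond orders sum to 4 (valence 4) → 0 H
  atom 7: C, bond orders sum to 1 (valence 4) → 3 H
  atom 8: O, bond orders sum to 2 (valence 2) → 0 H
  atom 9: C, bond orders sum to 2 (valence 4) → 2 H
  atom 10: C, bond orders sum to 4 (valence 4) → 0 H
  atom 11: C, bond orders sum to 4 (valence 4) → 0 H
  atom 12: C, bond orders sum to 3 (valence 4) → 1 H
  atom 13: O, bond orders sum to 2 (valence 2) → 0 H
  atom 14: C, bond orders sum to 3 (valence 4) → 1 H
  atom 15: C, bond orders sum to 3 (valence 4) → 1 H
  atom 16: C, bond orders sum to 4 (valence 4) → 0 H
  atom 17: N, bond orders sum to 1 (valence 3) → 2 H
  atom 18: C, bond orders sum to 4 (valence 4) → 0 H
  atom 19: O, bond orders sum to 2 (valence 2) → 0 H
  atom 20: C, bond orders sum to 1 (valence 4) → 3 H
Totals → C:14, H:18, Cl:1, N:1, O:3, S:1.

C14H18ClNO3S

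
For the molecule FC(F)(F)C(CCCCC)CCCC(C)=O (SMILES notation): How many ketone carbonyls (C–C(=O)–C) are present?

The ketone motif appears at heavy-atom position 14 in the SMILES.
Ketone count: 1.

1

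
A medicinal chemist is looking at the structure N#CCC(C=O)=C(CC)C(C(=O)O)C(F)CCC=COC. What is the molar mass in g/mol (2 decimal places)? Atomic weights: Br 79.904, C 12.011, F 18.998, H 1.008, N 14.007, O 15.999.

First, the molecular formula is C15H20FNO4 (counting implicit H from valence).
  C: 15 × 12.011 = 180.165
  F: 1 × 18.998 = 18.998
  H: 20 × 1.008 = 20.160
  N: 1 × 14.007 = 14.007
  O: 4 × 15.999 = 63.996
Sum: 15×12.011 + 1×18.998 + 20×1.008 + 1×14.007 + 4×15.999 = 297.326 → 297.33 g/mol.

297.33 g/mol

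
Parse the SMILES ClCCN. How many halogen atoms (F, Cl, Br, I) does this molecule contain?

Halogen atoms appear at heavy-atom position 1 (1×Cl).
Other groups present: 1 primary amine.
Halogen count: 1.

1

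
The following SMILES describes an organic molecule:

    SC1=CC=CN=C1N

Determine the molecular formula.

Walk through each heavy atom and fill implicit hydrogens from standard valence (C 4, N 3, O 2, S 2, halogen 1):
  atom 1: S, bond orders sum to 1 (valence 2) → 1 H
  atom 2: C, bond orders sum to 4 (valence 4) → 0 H
  atom 3: C, bond orders sum to 3 (valence 4) → 1 H
  atom 4: C, bond orders sum to 3 (valence 4) → 1 H
  atom 5: C, bond orders sum to 3 (valence 4) → 1 H
  atom 6: N, bond orders sum to 3 (valence 3) → 0 H
  atom 7: C, bond orders sum to 4 (valence 4) → 0 H
  atom 8: N, bond orders sum to 1 (valence 3) → 2 H
Totals → C:5, H:6, N:2, S:1.
In Hill order: C5H6N2S.

C5H6N2S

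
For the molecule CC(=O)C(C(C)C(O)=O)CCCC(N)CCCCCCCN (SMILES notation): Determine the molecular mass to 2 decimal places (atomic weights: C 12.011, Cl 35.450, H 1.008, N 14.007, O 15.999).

314.47 g/mol

First, the molecular formula is C17H34N2O3 (counting implicit H from valence).
  C: 17 × 12.011 = 204.187
  H: 34 × 1.008 = 34.272
  N: 2 × 14.007 = 28.014
  O: 3 × 15.999 = 47.997
Sum: 17×12.011 + 34×1.008 + 2×14.007 + 3×15.999 = 314.470 → 314.47 g/mol.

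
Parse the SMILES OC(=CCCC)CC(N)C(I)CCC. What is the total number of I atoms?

1

Scan the SMILES for I atoms (remember two-letter symbols like Cl and Br are single atoms).
Iodine count: 1.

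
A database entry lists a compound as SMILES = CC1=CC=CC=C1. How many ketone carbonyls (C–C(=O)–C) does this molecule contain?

Scan the SMILES for the ketone motif — none present.

0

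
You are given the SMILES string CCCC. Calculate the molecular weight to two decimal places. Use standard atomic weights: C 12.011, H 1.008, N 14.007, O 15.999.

First, the molecular formula is C4H10 (counting implicit H from valence).
  C: 4 × 12.011 = 48.044
  H: 10 × 1.008 = 10.080
Sum: 4×12.011 + 10×1.008 = 58.124 → 58.12 g/mol.

58.12 g/mol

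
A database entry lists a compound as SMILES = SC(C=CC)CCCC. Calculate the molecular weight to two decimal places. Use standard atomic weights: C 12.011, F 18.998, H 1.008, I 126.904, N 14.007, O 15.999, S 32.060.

144.28 g/mol

First, the molecular formula is C8H16S (counting implicit H from valence).
  C: 8 × 12.011 = 96.088
  H: 16 × 1.008 = 16.128
  S: 1 × 32.060 = 32.060
Sum: 8×12.011 + 16×1.008 + 1×32.060 = 144.276 → 144.28 g/mol.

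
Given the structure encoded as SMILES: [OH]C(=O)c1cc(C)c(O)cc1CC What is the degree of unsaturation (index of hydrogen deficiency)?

5

Molecular formula: C10H12O3.
DoU = (2C + 2 + N − H − X) / 2, where X is the halogen count and O/S are ignored.
    = (2·10 + 2 + 0 − 12 − 0) / 2 = 10 / 2 = 5.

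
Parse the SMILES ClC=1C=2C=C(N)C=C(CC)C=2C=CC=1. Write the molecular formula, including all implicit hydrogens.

Walk through each heavy atom and fill implicit hydrogens from standard valence (C 4, N 3, O 2, S 2, halogen 1):
  atom 1: Cl (halogen, monovalent) → 0 H
  atom 2: C, bond orders sum to 4 (valence 4) → 0 H
  atom 3: C, bond orders sum to 4 (valence 4) → 0 H
  atom 4: C, bond orders sum to 3 (valence 4) → 1 H
  atom 5: C, bond orders sum to 4 (valence 4) → 0 H
  atom 6: N, bond orders sum to 1 (valence 3) → 2 H
  atom 7: C, bond orders sum to 3 (valence 4) → 1 H
  atom 8: C, bond orders sum to 4 (valence 4) → 0 H
  atom 9: C, bond orders sum to 2 (valence 4) → 2 H
  atom 10: C, bond orders sum to 1 (valence 4) → 3 H
  atom 11: C, bond orders sum to 4 (valence 4) → 0 H
  atom 12: C, bond orders sum to 3 (valence 4) → 1 H
  atom 13: C, bond orders sum to 3 (valence 4) → 1 H
  atom 14: C, bond orders sum to 3 (valence 4) → 1 H
Totals → C:12, H:12, Cl:1, N:1.
In Hill order: C12H12ClN.

C12H12ClN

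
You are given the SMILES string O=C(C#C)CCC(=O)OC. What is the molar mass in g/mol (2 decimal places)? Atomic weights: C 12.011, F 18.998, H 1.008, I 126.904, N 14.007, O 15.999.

140.14 g/mol

First, the molecular formula is C7H8O3 (counting implicit H from valence).
  C: 7 × 12.011 = 84.077
  H: 8 × 1.008 = 8.064
  O: 3 × 15.999 = 47.997
Sum: 7×12.011 + 8×1.008 + 3×15.999 = 140.138 → 140.14 g/mol.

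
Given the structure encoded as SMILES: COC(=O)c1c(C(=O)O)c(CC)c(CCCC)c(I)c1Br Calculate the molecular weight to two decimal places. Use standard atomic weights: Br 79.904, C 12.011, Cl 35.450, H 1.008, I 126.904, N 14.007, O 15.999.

First, the molecular formula is C15H18BrIO4 (counting implicit H from valence).
  Br: 1 × 79.904 = 79.904
  C: 15 × 12.011 = 180.165
  H: 18 × 1.008 = 18.144
  I: 1 × 126.904 = 126.904
  O: 4 × 15.999 = 63.996
Sum: 1×79.904 + 15×12.011 + 18×1.008 + 1×126.904 + 4×15.999 = 469.113 → 469.11 g/mol.

469.11 g/mol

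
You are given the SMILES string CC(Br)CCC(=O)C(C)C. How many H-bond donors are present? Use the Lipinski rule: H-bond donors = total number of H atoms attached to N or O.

0

Donors: find every N or O and count the H atoms it carries.
  atom 7 (O): bond orders sum to 2 → 0 H
Lipinski HBD = 0.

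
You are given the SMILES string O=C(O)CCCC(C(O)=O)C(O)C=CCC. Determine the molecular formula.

C11H18O5

Walk through each heavy atom and fill implicit hydrogens from standard valence (C 4, N 3, O 2, S 2, halogen 1):
  atom 1: O, bond orders sum to 2 (valence 2) → 0 H
  atom 2: C, bond orders sum to 4 (valence 4) → 0 H
  atom 3: O, bond orders sum to 1 (valence 2) → 1 H
  atom 4: C, bond orders sum to 2 (valence 4) → 2 H
  atom 5: C, bond orders sum to 2 (valence 4) → 2 H
  atom 6: C, bond orders sum to 2 (valence 4) → 2 H
  atom 7: C, bond orders sum to 3 (valence 4) → 1 H
  atom 8: C, bond orders sum to 4 (valence 4) → 0 H
  atom 9: O, bond orders sum to 1 (valence 2) → 1 H
  atom 10: O, bond orders sum to 2 (valence 2) → 0 H
  atom 11: C, bond orders sum to 3 (valence 4) → 1 H
  atom 12: O, bond orders sum to 1 (valence 2) → 1 H
  atom 13: C, bond orders sum to 3 (valence 4) → 1 H
  atom 14: C, bond orders sum to 3 (valence 4) → 1 H
  atom 15: C, bond orders sum to 2 (valence 4) → 2 H
  atom 16: C, bond orders sum to 1 (valence 4) → 3 H
Totals → C:11, H:18, O:5.
In Hill order: C11H18O5.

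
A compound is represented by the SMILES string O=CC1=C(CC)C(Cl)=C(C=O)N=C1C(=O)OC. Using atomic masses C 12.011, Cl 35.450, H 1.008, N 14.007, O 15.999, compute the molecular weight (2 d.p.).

First, the molecular formula is C11H10ClNO4 (counting implicit H from valence).
  C: 11 × 12.011 = 132.121
  Cl: 1 × 35.450 = 35.450
  H: 10 × 1.008 = 10.080
  N: 1 × 14.007 = 14.007
  O: 4 × 15.999 = 63.996
Sum: 11×12.011 + 1×35.450 + 10×1.008 + 1×14.007 + 4×15.999 = 255.654 → 255.65 g/mol.

255.65 g/mol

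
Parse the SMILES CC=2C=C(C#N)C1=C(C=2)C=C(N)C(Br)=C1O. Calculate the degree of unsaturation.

Degree of unsaturation = (number of rings) + (number of π bonds).
Ring closures in the SMILES: 2.
π bonds: 5 double bonds (each 1 DoU), 1 triple bond (each 2 DoU) → 7 DoU from unsaturation.
Total DoU = 2 + 7 = 9.

9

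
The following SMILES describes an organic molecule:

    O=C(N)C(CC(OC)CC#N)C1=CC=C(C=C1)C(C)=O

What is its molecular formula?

C15H18N2O3

Walk through each heavy atom and fill implicit hydrogens from standard valence (C 4, N 3, O 2, S 2, halogen 1):
  atom 1: O, bond orders sum to 2 (valence 2) → 0 H
  atom 2: C, bond orders sum to 4 (valence 4) → 0 H
  atom 3: N, bond orders sum to 1 (valence 3) → 2 H
  atom 4: C, bond orders sum to 3 (valence 4) → 1 H
  atom 5: C, bond orders sum to 2 (valence 4) → 2 H
  atom 6: C, bond orders sum to 3 (valence 4) → 1 H
  atom 7: O, bond orders sum to 2 (valence 2) → 0 H
  atom 8: C, bond orders sum to 1 (valence 4) → 3 H
  atom 9: C, bond orders sum to 2 (valence 4) → 2 H
  atom 10: C, bond orders sum to 4 (valence 4) → 0 H
  atom 11: N, bond orders sum to 3 (valence 3) → 0 H
  atom 12: C, bond orders sum to 4 (valence 4) → 0 H
  atom 13: C, bond orders sum to 3 (valence 4) → 1 H
  atom 14: C, bond orders sum to 3 (valence 4) → 1 H
  atom 15: C, bond orders sum to 4 (valence 4) → 0 H
  atom 16: C, bond orders sum to 3 (valence 4) → 1 H
  atom 17: C, bond orders sum to 3 (valence 4) → 1 H
  atom 18: C, bond orders sum to 4 (valence 4) → 0 H
  atom 19: C, bond orders sum to 1 (valence 4) → 3 H
  atom 20: O, bond orders sum to 2 (valence 2) → 0 H
Totals → C:15, H:18, N:2, O:3.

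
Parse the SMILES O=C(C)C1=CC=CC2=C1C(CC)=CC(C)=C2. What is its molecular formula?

Walk through each heavy atom and fill implicit hydrogens from standard valence (C 4, N 3, O 2, S 2, halogen 1):
  atom 1: O, bond orders sum to 2 (valence 2) → 0 H
  atom 2: C, bond orders sum to 4 (valence 4) → 0 H
  atom 3: C, bond orders sum to 1 (valence 4) → 3 H
  atom 4: C, bond orders sum to 4 (valence 4) → 0 H
  atom 5: C, bond orders sum to 3 (valence 4) → 1 H
  atom 6: C, bond orders sum to 3 (valence 4) → 1 H
  atom 7: C, bond orders sum to 3 (valence 4) → 1 H
  atom 8: C, bond orders sum to 4 (valence 4) → 0 H
  atom 9: C, bond orders sum to 4 (valence 4) → 0 H
  atom 10: C, bond orders sum to 4 (valence 4) → 0 H
  atom 11: C, bond orders sum to 2 (valence 4) → 2 H
  atom 12: C, bond orders sum to 1 (valence 4) → 3 H
  atom 13: C, bond orders sum to 3 (valence 4) → 1 H
  atom 14: C, bond orders sum to 4 (valence 4) → 0 H
  atom 15: C, bond orders sum to 1 (valence 4) → 3 H
  atom 16: C, bond orders sum to 3 (valence 4) → 1 H
Totals → C:15, H:16, O:1.
In Hill order: C15H16O.

C15H16O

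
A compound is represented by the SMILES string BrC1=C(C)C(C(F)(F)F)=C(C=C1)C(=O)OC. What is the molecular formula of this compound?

Walk through each heavy atom and fill implicit hydrogens from standard valence (C 4, N 3, O 2, S 2, halogen 1):
  atom 1: Br (halogen, monovalent) → 0 H
  atom 2: C, bond orders sum to 4 (valence 4) → 0 H
  atom 3: C, bond orders sum to 4 (valence 4) → 0 H
  atom 4: C, bond orders sum to 1 (valence 4) → 3 H
  atom 5: C, bond orders sum to 4 (valence 4) → 0 H
  atom 6: C, bond orders sum to 4 (valence 4) → 0 H
  atom 7: F (halogen, monovalent) → 0 H
  atom 8: F (halogen, monovalent) → 0 H
  atom 9: F (halogen, monovalent) → 0 H
  atom 10: C, bond orders sum to 4 (valence 4) → 0 H
  atom 11: C, bond orders sum to 3 (valence 4) → 1 H
  atom 12: C, bond orders sum to 3 (valence 4) → 1 H
  atom 13: C, bond orders sum to 4 (valence 4) → 0 H
  atom 14: O, bond orders sum to 2 (valence 2) → 0 H
  atom 15: O, bond orders sum to 2 (valence 2) → 0 H
  atom 16: C, bond orders sum to 1 (valence 4) → 3 H
Totals → C:10, H:8, Br:1, F:3, O:2.
In Hill order: C10H8BrF3O2.

C10H8BrF3O2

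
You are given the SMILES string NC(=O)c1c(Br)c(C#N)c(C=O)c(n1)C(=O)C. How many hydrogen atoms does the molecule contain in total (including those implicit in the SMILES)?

Walk through each heavy atom and fill implicit hydrogens from standard valence (C 4, N 3, O 2, S 2, halogen 1); for lowercase aromatic atoms, an aromatic c carries 1 H when it has two neighbours and 0 H with three, and aromatic n carries 0 H:
  atom 1: N, bond orders sum to 1 (valence 3) → 2 H
  atom 2: C, bond orders sum to 4 (valence 4) → 0 H
  atom 3: O, bond orders sum to 2 (valence 2) → 0 H
  atom 4: aromatic c, 3 neighbours → 0 H
  atom 5: aromatic c, 3 neighbours → 0 H
  atom 6: Br (halogen, monovalent) → 0 H
  atom 7: aromatic c, 3 neighbours → 0 H
  atom 8: C, bond orders sum to 4 (valence 4) → 0 H
  atom 9: N, bond orders sum to 3 (valence 3) → 0 H
  atom 10: aromatic c, 3 neighbours → 0 H
  atom 11: C, bond orders sum to 3 (valence 4) → 1 H
  atom 12: O, bond orders sum to 2 (valence 2) → 0 H
  atom 13: aromatic c, 3 neighbours → 0 H
  atom 14: aromatic n, 2 neighbours → 0 H
  atom 15: C, bond orders sum to 4 (valence 4) → 0 H
  atom 16: O, bond orders sum to 2 (valence 2) → 0 H
  atom 17: C, bond orders sum to 1 (valence 4) → 3 H
Total hydrogens: 6.

6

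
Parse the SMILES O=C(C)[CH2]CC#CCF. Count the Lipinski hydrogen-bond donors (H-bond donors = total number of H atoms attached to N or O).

0

Donors: find every N or O and count the H atoms it carries.
  atom 1 (O): bond orders sum to 2 → 0 H
Lipinski HBD = 0.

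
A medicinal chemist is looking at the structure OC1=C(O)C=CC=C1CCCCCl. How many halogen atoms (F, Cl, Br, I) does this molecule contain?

Halogen atoms appear at heavy-atom position 13 (1×Cl).
Other groups present: 2 hydroxyl.
Halogen count: 1.

1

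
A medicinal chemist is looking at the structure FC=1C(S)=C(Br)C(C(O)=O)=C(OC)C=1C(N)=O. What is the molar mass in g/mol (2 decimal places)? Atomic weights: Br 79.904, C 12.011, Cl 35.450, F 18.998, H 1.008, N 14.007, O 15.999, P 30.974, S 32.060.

324.12 g/mol

First, the molecular formula is C9H7BrFNO4S (counting implicit H from valence).
  Br: 1 × 79.904 = 79.904
  C: 9 × 12.011 = 108.099
  F: 1 × 18.998 = 18.998
  H: 7 × 1.008 = 7.056
  N: 1 × 14.007 = 14.007
  O: 4 × 15.999 = 63.996
  S: 1 × 32.060 = 32.060
Sum: 1×79.904 + 9×12.011 + 1×18.998 + 7×1.008 + 1×14.007 + 4×15.999 + 1×32.060 = 324.120 → 324.12 g/mol.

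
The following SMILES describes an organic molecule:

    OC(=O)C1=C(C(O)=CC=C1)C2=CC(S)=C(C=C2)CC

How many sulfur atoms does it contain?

Scan the SMILES for S atoms (remember two-letter symbols like Cl and Br are single atoms).
Sulfur count: 1.

1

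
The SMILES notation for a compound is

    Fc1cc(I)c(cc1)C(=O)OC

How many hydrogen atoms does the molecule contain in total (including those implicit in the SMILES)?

Walk through each heavy atom and fill implicit hydrogens from standard valence (C 4, N 3, O 2, S 2, halogen 1); for lowercase aromatic atoms, an aromatic c carries 1 H when it has two neighbours and 0 H with three, and aromatic n carries 0 H:
  atom 1: F (halogen, monovalent) → 0 H
  atom 2: aromatic c, 3 neighbours → 0 H
  atom 3: aromatic c, 2 neighbours → 1 H
  atom 4: aromatic c, 3 neighbours → 0 H
  atom 5: I (halogen, monovalent) → 0 H
  atom 6: aromatic c, 3 neighbours → 0 H
  atom 7: aromatic c, 2 neighbours → 1 H
  atom 8: aromatic c, 2 neighbours → 1 H
  atom 9: C, bond orders sum to 4 (valence 4) → 0 H
  atom 10: O, bond orders sum to 2 (valence 2) → 0 H
  atom 11: O, bond orders sum to 2 (valence 2) → 0 H
  atom 12: C, bond orders sum to 1 (valence 4) → 3 H
Total hydrogens: 6.

6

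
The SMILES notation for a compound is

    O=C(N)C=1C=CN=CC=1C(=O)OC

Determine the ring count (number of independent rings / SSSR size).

1

In SMILES, each pair of matching ring-closure digits denotes one ring-closing bond; the number of such bonds equals the number of independent rings.
Ring-closure bonds here: 1.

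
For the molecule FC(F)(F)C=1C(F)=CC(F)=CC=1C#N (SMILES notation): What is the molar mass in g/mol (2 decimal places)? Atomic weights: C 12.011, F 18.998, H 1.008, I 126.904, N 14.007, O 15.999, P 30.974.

207.10 g/mol

First, the molecular formula is C8H2F5N (counting implicit H from valence).
  C: 8 × 12.011 = 96.088
  F: 5 × 18.998 = 94.990
  H: 2 × 1.008 = 2.016
  N: 1 × 14.007 = 14.007
Sum: 8×12.011 + 5×18.998 + 2×1.008 + 1×14.007 = 207.101 → 207.10 g/mol.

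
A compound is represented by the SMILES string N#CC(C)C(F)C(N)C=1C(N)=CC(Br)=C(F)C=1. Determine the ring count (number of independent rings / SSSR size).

1

In SMILES, each pair of matching ring-closure digits denotes one ring-closing bond; the number of such bonds equals the number of independent rings.
Ring-closure bonds here: 1.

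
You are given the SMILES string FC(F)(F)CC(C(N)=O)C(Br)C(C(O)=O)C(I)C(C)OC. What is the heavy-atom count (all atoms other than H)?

21

Every atom symbol written in the SMILES (organic subset) is one heavy atom; implicit H are not written.
Heavy atoms by element → Br:1, C:11, F:3, I:1, N:1, O:4.
Total: 21.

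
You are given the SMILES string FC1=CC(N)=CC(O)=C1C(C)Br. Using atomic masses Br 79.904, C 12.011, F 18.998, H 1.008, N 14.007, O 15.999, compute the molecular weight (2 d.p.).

234.07 g/mol

First, the molecular formula is C8H9BrFNO (counting implicit H from valence).
  Br: 1 × 79.904 = 79.904
  C: 8 × 12.011 = 96.088
  F: 1 × 18.998 = 18.998
  H: 9 × 1.008 = 9.072
  N: 1 × 14.007 = 14.007
  O: 1 × 15.999 = 15.999
Sum: 1×79.904 + 8×12.011 + 1×18.998 + 9×1.008 + 1×14.007 + 1×15.999 = 234.068 → 234.07 g/mol.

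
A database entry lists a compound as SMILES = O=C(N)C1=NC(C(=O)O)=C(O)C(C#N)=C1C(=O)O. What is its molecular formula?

C9H5N3O6

Walk through each heavy atom and fill implicit hydrogens from standard valence (C 4, N 3, O 2, S 2, halogen 1):
  atom 1: O, bond orders sum to 2 (valence 2) → 0 H
  atom 2: C, bond orders sum to 4 (valence 4) → 0 H
  atom 3: N, bond orders sum to 1 (valence 3) → 2 H
  atom 4: C, bond orders sum to 4 (valence 4) → 0 H
  atom 5: N, bond orders sum to 3 (valence 3) → 0 H
  atom 6: C, bond orders sum to 4 (valence 4) → 0 H
  atom 7: C, bond orders sum to 4 (valence 4) → 0 H
  atom 8: O, bond orders sum to 2 (valence 2) → 0 H
  atom 9: O, bond orders sum to 1 (valence 2) → 1 H
  atom 10: C, bond orders sum to 4 (valence 4) → 0 H
  atom 11: O, bond orders sum to 1 (valence 2) → 1 H
  atom 12: C, bond orders sum to 4 (valence 4) → 0 H
  atom 13: C, bond orders sum to 4 (valence 4) → 0 H
  atom 14: N, bond orders sum to 3 (valence 3) → 0 H
  atom 15: C, bond orders sum to 4 (valence 4) → 0 H
  atom 16: C, bond orders sum to 4 (valence 4) → 0 H
  atom 17: O, bond orders sum to 2 (valence 2) → 0 H
  atom 18: O, bond orders sum to 1 (valence 2) → 1 H
Totals → C:9, H:5, N:3, O:6.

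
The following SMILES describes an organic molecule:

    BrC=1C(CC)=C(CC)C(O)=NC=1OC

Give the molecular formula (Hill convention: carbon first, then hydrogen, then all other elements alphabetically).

C10H14BrNO2

Walk through each heavy atom and fill implicit hydrogens from standard valence (C 4, N 3, O 2, S 2, halogen 1):
  atom 1: Br (halogen, monovalent) → 0 H
  atom 2: C, bond orders sum to 4 (valence 4) → 0 H
  atom 3: C, bond orders sum to 4 (valence 4) → 0 H
  atom 4: C, bond orders sum to 2 (valence 4) → 2 H
  atom 5: C, bond orders sum to 1 (valence 4) → 3 H
  atom 6: C, bond orders sum to 4 (valence 4) → 0 H
  atom 7: C, bond orders sum to 2 (valence 4) → 2 H
  atom 8: C, bond orders sum to 1 (valence 4) → 3 H
  atom 9: C, bond orders sum to 4 (valence 4) → 0 H
  atom 10: O, bond orders sum to 1 (valence 2) → 1 H
  atom 11: N, bond orders sum to 3 (valence 3) → 0 H
  atom 12: C, bond orders sum to 4 (valence 4) → 0 H
  atom 13: O, bond orders sum to 2 (valence 2) → 0 H
  atom 14: C, bond orders sum to 1 (valence 4) → 3 H
Totals → C:10, H:14, Br:1, N:1, O:2.
In Hill order: C10H14BrNO2.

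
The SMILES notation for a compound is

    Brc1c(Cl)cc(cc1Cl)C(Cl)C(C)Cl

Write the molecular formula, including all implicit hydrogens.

Walk through each heavy atom and fill implicit hydrogens from standard valence (C 4, N 3, O 2, S 2, halogen 1); for lowercase aromatic atoms, an aromatic c carries 1 H when it has two neighbours and 0 H with three, and aromatic n carries 0 H:
  atom 1: Br (halogen, monovalent) → 0 H
  atom 2: aromatic c, 3 neighbours → 0 H
  atom 3: aromatic c, 3 neighbours → 0 H
  atom 4: Cl (halogen, monovalent) → 0 H
  atom 5: aromatic c, 2 neighbours → 1 H
  atom 6: aromatic c, 3 neighbours → 0 H
  atom 7: aromatic c, 2 neighbours → 1 H
  atom 8: aromatic c, 3 neighbours → 0 H
  atom 9: Cl (halogen, monovalent) → 0 H
  atom 10: C, bond orders sum to 3 (valence 4) → 1 H
  atom 11: Cl (halogen, monovalent) → 0 H
  atom 12: C, bond orders sum to 3 (valence 4) → 1 H
  atom 13: C, bond orders sum to 1 (valence 4) → 3 H
  atom 14: Cl (halogen, monovalent) → 0 H
Totals → C:9, H:7, Br:1, Cl:4.

C9H7BrCl4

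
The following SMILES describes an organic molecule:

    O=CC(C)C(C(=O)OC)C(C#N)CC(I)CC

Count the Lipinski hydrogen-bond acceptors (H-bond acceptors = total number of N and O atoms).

4

N atoms: 1; O atoms: 3.
Lipinski HBA = 1 + 3 = 4.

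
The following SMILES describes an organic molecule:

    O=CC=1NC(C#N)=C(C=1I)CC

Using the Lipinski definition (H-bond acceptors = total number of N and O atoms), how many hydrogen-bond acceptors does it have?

N atoms: 2; O atoms: 1.
Lipinski HBA = 2 + 1 = 3.

3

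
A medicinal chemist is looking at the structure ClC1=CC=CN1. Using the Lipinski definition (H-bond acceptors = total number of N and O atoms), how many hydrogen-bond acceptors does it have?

N atoms: 1; O atoms: 0.
Lipinski HBA = 1 + 0 = 1.

1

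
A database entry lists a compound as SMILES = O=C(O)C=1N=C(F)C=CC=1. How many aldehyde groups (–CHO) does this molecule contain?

Scan the SMILES for the aldehyde motif — none present.
Groups that are present: 1 carboxylic acid.

0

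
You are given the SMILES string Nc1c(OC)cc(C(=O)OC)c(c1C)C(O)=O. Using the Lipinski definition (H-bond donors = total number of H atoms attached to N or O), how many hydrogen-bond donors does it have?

Donors: find every N or O and count the H atoms it carries.
  atom 1 (N): bond orders sum to 1 → 2 H
  atom 4 (O): bond orders sum to 2 → 0 H
  atom 9 (O): bond orders sum to 2 → 0 H
  atom 10 (O): bond orders sum to 2 → 0 H
  atom 16 (O): bond orders sum to 1 → 1 H
  atom 17 (O): bond orders sum to 2 → 0 H
Lipinski HBD = 3.

3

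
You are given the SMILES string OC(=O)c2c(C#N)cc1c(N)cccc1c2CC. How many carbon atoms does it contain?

14

Count every carbon token in the SMILES (each C, including those in ring-closure positions and inside branches).
Carbon count: 14.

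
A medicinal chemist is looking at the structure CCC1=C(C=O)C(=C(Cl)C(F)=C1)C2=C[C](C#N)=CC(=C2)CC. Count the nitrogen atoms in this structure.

1

Scan the SMILES for N atoms (remember two-letter symbols like Cl and Br are single atoms).
Nitrogen count: 1.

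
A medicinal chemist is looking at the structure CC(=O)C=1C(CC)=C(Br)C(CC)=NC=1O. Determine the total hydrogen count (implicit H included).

14

Walk through each heavy atom and fill implicit hydrogens from standard valence (C 4, N 3, O 2, S 2, halogen 1):
  atom 1: C, bond orders sum to 1 (valence 4) → 3 H
  atom 2: C, bond orders sum to 4 (valence 4) → 0 H
  atom 3: O, bond orders sum to 2 (valence 2) → 0 H
  atom 4: C, bond orders sum to 4 (valence 4) → 0 H
  atom 5: C, bond orders sum to 4 (valence 4) → 0 H
  atom 6: C, bond orders sum to 2 (valence 4) → 2 H
  atom 7: C, bond orders sum to 1 (valence 4) → 3 H
  atom 8: C, bond orders sum to 4 (valence 4) → 0 H
  atom 9: Br (halogen, monovalent) → 0 H
  atom 10: C, bond orders sum to 4 (valence 4) → 0 H
  atom 11: C, bond orders sum to 2 (valence 4) → 2 H
  atom 12: C, bond orders sum to 1 (valence 4) → 3 H
  atom 13: N, bond orders sum to 3 (valence 3) → 0 H
  atom 14: C, bond orders sum to 4 (valence 4) → 0 H
  atom 15: O, bond orders sum to 1 (valence 2) → 1 H
Total hydrogens: 14.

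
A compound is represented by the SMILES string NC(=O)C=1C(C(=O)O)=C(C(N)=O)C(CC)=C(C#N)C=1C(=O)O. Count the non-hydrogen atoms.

Every atom symbol written in the SMILES (organic subset) is one heavy atom; implicit H are not written.
Heavy atoms by element → C:13, N:3, O:6.
Total: 22.

22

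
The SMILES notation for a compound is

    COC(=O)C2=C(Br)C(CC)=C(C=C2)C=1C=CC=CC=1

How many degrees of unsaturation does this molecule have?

9

Molecular formula: C16H15BrO2.
DoU = (2C + 2 + N − H − X) / 2, where X is the halogen count and O/S are ignored.
    = (2·16 + 2 + 0 − 15 − 1) / 2 = 18 / 2 = 9.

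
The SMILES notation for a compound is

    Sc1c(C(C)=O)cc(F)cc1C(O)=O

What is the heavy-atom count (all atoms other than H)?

14

Every atom symbol written in the SMILES (organic subset) is one heavy atom; implicit H are not written.
Heavy atoms by element → C:9, F:1, O:3, S:1.
Total: 14.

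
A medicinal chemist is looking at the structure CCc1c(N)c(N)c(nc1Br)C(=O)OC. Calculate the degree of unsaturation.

5

Molecular formula: C9H12BrN3O2.
DoU = (2C + 2 + N − H − X) / 2, where X is the halogen count and O/S are ignored.
    = (2·9 + 2 + 3 − 12 − 1) / 2 = 10 / 2 = 5.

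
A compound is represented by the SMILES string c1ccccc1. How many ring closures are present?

1

In SMILES, each pair of matching ring-closure digits denotes one ring-closing bond; the number of such bonds equals the number of independent rings.
Ring-closure bonds here: 1.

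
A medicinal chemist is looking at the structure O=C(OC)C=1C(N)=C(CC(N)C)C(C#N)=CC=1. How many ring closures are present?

1

In SMILES, each pair of matching ring-closure digits denotes one ring-closing bond; the number of such bonds equals the number of independent rings.
Ring-closure bonds here: 1.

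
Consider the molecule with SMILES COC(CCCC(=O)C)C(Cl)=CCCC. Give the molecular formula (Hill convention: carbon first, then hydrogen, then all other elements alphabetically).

Walk through each heavy atom and fill implicit hydrogens from standard valence (C 4, N 3, O 2, S 2, halogen 1):
  atom 1: C, bond orders sum to 1 (valence 4) → 3 H
  atom 2: O, bond orders sum to 2 (valence 2) → 0 H
  atom 3: C, bond orders sum to 3 (valence 4) → 1 H
  atom 4: C, bond orders sum to 2 (valence 4) → 2 H
  atom 5: C, bond orders sum to 2 (valence 4) → 2 H
  atom 6: C, bond orders sum to 2 (valence 4) → 2 H
  atom 7: C, bond orders sum to 4 (valence 4) → 0 H
  atom 8: O, bond orders sum to 2 (valence 2) → 0 H
  atom 9: C, bond orders sum to 1 (valence 4) → 3 H
  atom 10: C, bond orders sum to 4 (valence 4) → 0 H
  atom 11: Cl (halogen, monovalent) → 0 H
  atom 12: C, bond orders sum to 3 (valence 4) → 1 H
  atom 13: C, bond orders sum to 2 (valence 4) → 2 H
  atom 14: C, bond orders sum to 2 (valence 4) → 2 H
  atom 15: C, bond orders sum to 1 (valence 4) → 3 H
Totals → C:12, H:21, Cl:1, O:2.

C12H21ClO2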